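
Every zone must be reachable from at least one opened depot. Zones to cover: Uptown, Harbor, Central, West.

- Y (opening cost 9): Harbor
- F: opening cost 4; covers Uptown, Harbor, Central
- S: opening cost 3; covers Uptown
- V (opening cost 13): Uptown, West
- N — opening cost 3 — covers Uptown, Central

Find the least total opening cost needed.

Choose F and V: together they cover Uptown, Harbor, Central, West — every zone.
Total opening cost: 4 + 13 = 17.

17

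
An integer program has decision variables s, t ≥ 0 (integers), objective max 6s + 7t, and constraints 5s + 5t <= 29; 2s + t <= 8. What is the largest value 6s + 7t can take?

35

(s,t)=(0,5): 5·0+5·5=25≤29, 2·0+1·5=5≤8, objective 35.
(s,t)=(1,4): 5·1+5·4=25≤29, 2·1+1·4=6≤8, objective 34.
(s,t)=(0,4): 5·0+5·4=20≤29, 2·0+1·4=4≤8, objective 28.
The best lattice point is (0,5), giving 35.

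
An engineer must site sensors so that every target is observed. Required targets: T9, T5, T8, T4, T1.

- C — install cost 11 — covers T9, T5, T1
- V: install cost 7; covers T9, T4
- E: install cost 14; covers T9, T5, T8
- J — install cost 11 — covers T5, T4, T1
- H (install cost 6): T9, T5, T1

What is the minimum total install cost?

25

The greedy cost-per-new-target heuristic would pick H, V, and E for 27, but a cheaper cover exists.
Choose E and J: together they cover T9, T5, T8, T4, T1 — every target.
Total install cost: 14 + 11 = 25.
No cover costs less than 25.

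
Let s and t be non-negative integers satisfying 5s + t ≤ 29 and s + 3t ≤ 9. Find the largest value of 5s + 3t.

The continuous relaxation peaks at (5.57, 1.14) with value 31.29; rounding to a feasible lattice point costs some objective.
(s,t)=(5,1): 5·5+1·1=26≤29, 1·5+3·1=8≤9, objective 28.
(s,t)=(5,0): 5·5+1·0=25≤29, 1·5+3·0=5≤9, objective 25.
(s,t)=(4,1): 5·4+1·1=21≤29, 1·4+3·1=7≤9, objective 23.
Maximum is 28 at (s,t)=(5,1).

28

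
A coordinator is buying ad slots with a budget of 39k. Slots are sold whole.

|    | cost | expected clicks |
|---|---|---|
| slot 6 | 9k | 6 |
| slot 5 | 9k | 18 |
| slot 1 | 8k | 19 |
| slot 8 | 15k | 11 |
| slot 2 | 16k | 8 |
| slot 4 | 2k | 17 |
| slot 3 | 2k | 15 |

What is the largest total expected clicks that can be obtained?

Take slot 5, slot 1, slot 8, slot 4, and slot 3: cost 9 + 8 + 15 + 2 + 2 = 36 ≤ 39, expected clicks 18 + 19 + 11 + 17 + 15 = 80.
No other feasible combination does better.

80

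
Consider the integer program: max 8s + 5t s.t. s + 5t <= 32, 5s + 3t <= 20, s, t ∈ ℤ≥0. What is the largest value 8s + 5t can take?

Relaxing integrality, the LP optimum is 33.27 at (s,t) = (0.182, 6.36), which is not an integer point.
(s,t)=(1,5): 1·1+5·5=26≤32, 5·1+3·5=20≤20, objective 33.
(s,t)=(0,6): 1·0+5·6=30≤32, 5·0+3·6=18≤20, objective 30.
(s,t)=(1,4): 1·1+5·4=21≤32, 5·1+3·4=17≤20, objective 28.
(s,t)=(0,5): 1·0+5·5=25≤32, 5·0+3·5=15≤20, objective 25.
The best lattice point is (1,5), giving 33.

33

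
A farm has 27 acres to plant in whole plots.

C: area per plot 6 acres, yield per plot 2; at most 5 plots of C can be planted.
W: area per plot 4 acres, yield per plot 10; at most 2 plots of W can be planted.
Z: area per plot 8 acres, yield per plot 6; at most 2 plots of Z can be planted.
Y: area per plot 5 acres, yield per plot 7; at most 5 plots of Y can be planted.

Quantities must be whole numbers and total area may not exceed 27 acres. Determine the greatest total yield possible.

2×W and 3×Y: area 23 ≤ 27, yield 2·10 + 3·7 = 41.
2×W, 1×Z, and 2×Y: area 26 ≤ 27, yield 2·10 + 1·6 + 2·7 = 40.
Best is 41.

41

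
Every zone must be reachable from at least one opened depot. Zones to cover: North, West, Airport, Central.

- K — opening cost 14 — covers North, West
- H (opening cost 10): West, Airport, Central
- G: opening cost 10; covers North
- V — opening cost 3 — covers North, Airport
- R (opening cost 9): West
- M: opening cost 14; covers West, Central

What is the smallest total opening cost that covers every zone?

Choose H and V: together they cover North, West, Airport, Central — every zone.
Total opening cost: 10 + 3 = 13.
No cover costs less than 13.

13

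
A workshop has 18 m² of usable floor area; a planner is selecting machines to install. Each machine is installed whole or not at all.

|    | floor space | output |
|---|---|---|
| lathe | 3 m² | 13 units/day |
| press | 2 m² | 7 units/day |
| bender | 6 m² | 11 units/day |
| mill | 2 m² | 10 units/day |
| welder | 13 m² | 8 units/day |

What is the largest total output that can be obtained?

lathe + press + bender + mill: floor space 3 + 2 + 6 + 2 = 13 ≤ 18, output 13 + 7 + 11 + 10 = 41.
lathe + press + bender: floor space 3 + 2 + 6 = 11 ≤ 18, output 13 + 7 + 11 = 31.
lathe + bender + mill: floor space 3 + 6 + 2 = 11 ≤ 18, output 13 + 11 + 10 = 34.
Best is lathe, press, bender, and mill with total output 41.

41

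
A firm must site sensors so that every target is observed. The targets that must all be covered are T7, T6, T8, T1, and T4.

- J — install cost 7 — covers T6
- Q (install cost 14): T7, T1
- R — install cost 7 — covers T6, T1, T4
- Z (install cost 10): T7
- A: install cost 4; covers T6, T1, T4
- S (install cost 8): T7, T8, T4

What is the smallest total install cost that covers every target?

Choose A and S: together they cover T7, T6, T8, T1, T4 — every target.
Total install cost: 4 + 8 = 12.

12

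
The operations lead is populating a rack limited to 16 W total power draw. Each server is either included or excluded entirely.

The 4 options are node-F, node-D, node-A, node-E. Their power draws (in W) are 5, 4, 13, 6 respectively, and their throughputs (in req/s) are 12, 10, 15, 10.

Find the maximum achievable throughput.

32

This is an integer program with binary decision variables.
node-F + node-D + node-E: power draw 5 + 4 + 6 = 15 ≤ 16, throughput 12 + 10 + 10 = 32.
node-F + node-D: power draw 5 + 4 = 9 ≤ 16, throughput 12 + 10 = 22.
node-F + node-E: power draw 5 + 6 = 11 ≤ 16, throughput 12 + 10 = 22.
Best is node-F, node-D, and node-E with total throughput 32.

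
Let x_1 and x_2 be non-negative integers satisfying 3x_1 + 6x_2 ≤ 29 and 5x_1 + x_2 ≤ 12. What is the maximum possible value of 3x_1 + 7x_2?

(x_1,x_2)=(1,4): 3·1+6·4=27≤29, 5·1+1·4=9≤12, objective 31.
(x_1,x_2)=(0,4): 3·0+6·4=24≤29, 5·0+1·4=4≤12, objective 28.
No feasible integer point exceeds 31.

31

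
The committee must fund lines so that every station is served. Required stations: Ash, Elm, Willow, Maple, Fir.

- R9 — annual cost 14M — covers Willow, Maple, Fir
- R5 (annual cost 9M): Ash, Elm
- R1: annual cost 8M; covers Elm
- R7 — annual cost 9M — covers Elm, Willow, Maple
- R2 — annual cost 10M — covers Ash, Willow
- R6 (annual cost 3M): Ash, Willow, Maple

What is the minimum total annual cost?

The greedy cost-per-new-station heuristic would pick R6, R1, and R9 for 25, but a cheaper cover exists.
Choose R9 and R5: together they cover Ash, Elm, Willow, Maple, Fir — every station.
Total annual cost: 14 + 9 = 23.
No cover costs less than 23.

23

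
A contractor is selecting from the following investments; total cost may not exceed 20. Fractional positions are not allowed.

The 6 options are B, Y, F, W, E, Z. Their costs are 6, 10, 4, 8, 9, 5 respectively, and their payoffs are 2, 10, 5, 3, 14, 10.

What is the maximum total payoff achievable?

29

Allowing fractional choices, the relaxed optimum would be about 31.0, but investments are indivisible.
F + E + Z: cost 4 + 9 + 5 = 18 ≤ 20, payoff 5 + 14 + 10 = 29.
Y + F + Z: cost 10 + 4 + 5 = 19 ≤ 20, payoff 10 + 5 + 10 = 25.
B + E + Z: cost 6 + 9 + 5 = 20 ≤ 20, payoff 2 + 14 + 10 = 26.
Best is F, E, and Z with total payoff 29.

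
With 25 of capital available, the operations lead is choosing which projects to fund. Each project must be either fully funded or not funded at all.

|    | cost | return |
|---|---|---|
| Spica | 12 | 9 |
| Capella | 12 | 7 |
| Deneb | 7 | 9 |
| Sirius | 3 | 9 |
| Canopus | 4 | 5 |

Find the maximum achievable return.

27

Take Spica, Deneb, and Sirius: cost 12 + 7 + 3 = 22 ≤ 25, return 9 + 9 + 9 = 27.
No other feasible combination does better.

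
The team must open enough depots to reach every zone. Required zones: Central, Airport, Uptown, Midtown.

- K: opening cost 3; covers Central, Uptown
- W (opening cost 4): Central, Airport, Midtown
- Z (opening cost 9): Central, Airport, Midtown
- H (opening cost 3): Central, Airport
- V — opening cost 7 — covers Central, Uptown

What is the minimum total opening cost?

This is an integer covering problem.
Choose K and W: together they cover Central, Airport, Uptown, Midtown — every zone.
Total opening cost: 3 + 4 = 7.
No cover costs less than 7.

7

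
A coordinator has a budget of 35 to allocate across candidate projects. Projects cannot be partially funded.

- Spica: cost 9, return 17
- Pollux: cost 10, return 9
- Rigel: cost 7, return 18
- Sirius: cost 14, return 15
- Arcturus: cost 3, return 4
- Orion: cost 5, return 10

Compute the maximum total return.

60

Allowing fractional choices, the relaxed optimum would be about 60.8, but projects are indivisible.
Spica + Rigel + Sirius + Orion: cost 9 + 7 + 14 + 5 = 35 ≤ 35, return 17 + 18 + 15 + 10 = 60.
Spica + Pollux + Rigel + Arcturus + Orion: cost 9 + 10 + 7 + 3 + 5 = 34 ≤ 35, return 17 + 9 + 18 + 4 + 10 = 58.
Best is Spica, Rigel, Sirius, and Orion with total return 60.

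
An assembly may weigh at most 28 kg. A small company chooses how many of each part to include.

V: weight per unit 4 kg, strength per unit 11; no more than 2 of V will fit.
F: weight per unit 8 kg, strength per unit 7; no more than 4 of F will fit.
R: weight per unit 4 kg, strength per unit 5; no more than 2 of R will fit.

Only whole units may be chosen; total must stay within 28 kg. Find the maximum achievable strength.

Take 2×V, 2×F, and 1×R: weight 28 ≤ 28, strength 2·11 + 2·7 + 1·5 = 41.
V has the best ratio (11/4) and is taken to its limit of 2; remaining capacity is filled optimally with the others.

41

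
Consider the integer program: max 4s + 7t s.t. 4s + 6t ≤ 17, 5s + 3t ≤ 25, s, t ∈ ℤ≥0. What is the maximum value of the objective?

Relaxing integrality, the LP optimum is 19.83 at (s,t) = (0, 2.83), which is not an integer point.
(s,t)=(1,2): 4·1+6·2=16≤17, 5·1+3·2=11≤25, objective 18.
(s,t)=(2,1): 4·2+6·1=14≤17, 5·2+3·1=13≤25, objective 15.
(s,t)=(0,2): 4·0+6·2=12≤17, 5·0+3·2=6≤25, objective 14.
Maximum is 18 at (s,t)=(1,2).

18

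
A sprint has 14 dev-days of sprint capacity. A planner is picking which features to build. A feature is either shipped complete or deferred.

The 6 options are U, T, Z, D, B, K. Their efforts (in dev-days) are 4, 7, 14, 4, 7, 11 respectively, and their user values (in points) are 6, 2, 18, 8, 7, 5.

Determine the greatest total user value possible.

18

Allowing fractional choices, the relaxed optimum would be about 21.7, but features are indivisible.
U + D: effort 4 + 4 = 8 ≤ 14, user value 6 + 8 = 14.
D + B: effort 4 + 7 = 11 ≤ 14, user value 8 + 7 = 15.
Z: effort 14 ≤ 14, user value 18.
Best is Z with total user value 18.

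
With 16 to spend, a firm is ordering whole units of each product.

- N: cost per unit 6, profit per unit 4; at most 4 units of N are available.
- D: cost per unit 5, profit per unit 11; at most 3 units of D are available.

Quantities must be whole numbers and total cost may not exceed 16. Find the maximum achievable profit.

This is a bounded integer knapsack.
D has the best ratio (11/5); taking only D gives at most 3×11 = 33 (stopped by the cost limit).
Optimal: 3×D: cost 15 ≤ 16, profit 3·11 = 33.

33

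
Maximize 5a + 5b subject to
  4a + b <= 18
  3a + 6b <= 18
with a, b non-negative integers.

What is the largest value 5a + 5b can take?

25

The continuous relaxation peaks at (4.29, 0.857) with value 25.71; rounding to a feasible lattice point costs some objective.
(a,b)=(4,1): 4·4+1·1=17≤18, 3·4+6·1=18≤18, objective 25.
(a,b)=(3,1): 4·3+1·1=13≤18, 3·3+6·1=15≤18, objective 20.
Maximum is 25 at (a,b)=(4,1).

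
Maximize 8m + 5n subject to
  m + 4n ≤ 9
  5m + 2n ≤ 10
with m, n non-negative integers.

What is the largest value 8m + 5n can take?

18

The continuous relaxation peaks at (1.22, 1.94) with value 19.50; rounding to a feasible lattice point costs some objective.
(m,n)=(1,2): 1·1+4·2=9≤9, 5·1+2·2=9≤10, objective 18.
(m,n)=(2,0): 1·2+4·0=2≤9, 5·2+2·0=10≤10, objective 16.
No feasible integer point exceeds 18.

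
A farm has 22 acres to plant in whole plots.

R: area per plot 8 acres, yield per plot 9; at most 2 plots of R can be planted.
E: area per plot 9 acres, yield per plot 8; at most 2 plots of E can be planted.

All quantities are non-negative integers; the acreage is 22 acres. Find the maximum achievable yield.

1×R and 1×E: area 17 ≤ 22, yield 1·9 + 1·8 = 17.
2×R: area 16 ≤ 22, yield 2·9 = 18.
Best is 18.

18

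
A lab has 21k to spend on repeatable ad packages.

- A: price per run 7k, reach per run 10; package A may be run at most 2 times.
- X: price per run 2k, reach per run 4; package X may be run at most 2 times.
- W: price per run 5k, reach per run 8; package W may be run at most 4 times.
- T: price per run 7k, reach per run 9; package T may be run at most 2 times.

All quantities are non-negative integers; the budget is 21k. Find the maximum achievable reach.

34

Take 1×A, 2×X, and 2×W: price 21 ≤ 21, reach 1·10 + 2·4 + 2·8 = 34.
X has the best ratio (4/2) and is taken to its limit of 2; remaining capacity is filled optimally with the others.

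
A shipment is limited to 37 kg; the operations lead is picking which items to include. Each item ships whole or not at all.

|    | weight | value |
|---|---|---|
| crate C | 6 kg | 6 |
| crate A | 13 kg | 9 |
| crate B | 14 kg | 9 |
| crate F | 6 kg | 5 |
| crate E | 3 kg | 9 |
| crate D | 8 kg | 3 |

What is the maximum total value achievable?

crate C + crate A + crate B + crate E: weight 6 + 13 + 14 + 3 = 36 ≤ 37, value 6 + 9 + 9 + 9 = 33.
crate A + crate B + crate F + crate E: weight 13 + 14 + 6 + 3 = 36 ≤ 37, value 9 + 9 + 5 + 9 = 32.
Best is crate C, crate A, crate B, and crate E with total value 33.

33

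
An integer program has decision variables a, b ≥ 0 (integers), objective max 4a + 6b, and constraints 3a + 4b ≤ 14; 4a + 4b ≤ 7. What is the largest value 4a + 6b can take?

6

Relaxing integrality, the LP optimum is 10.50 at (a,b) = (0, 1.75), which is not an integer point.
(a,b)=(0,1): 3·0+4·1=4≤14, 4·0+4·1=4≤7, objective 6.
(a,b)=(1,0): 3·1+4·0=3≤14, 4·1+4·0=4≤7, objective 4.
Maximum is 6 at (a,b)=(0,1).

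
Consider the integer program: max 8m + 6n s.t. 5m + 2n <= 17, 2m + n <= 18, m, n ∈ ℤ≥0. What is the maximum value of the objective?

Relaxing integrality, the LP optimum is 51.00 at (m,n) = (0, 8.5), which is not an integer point.
(m,n)=(0,8): 5·0+2·8=16≤17, 2·0+1·8=8≤18, objective 48.
(m,n)=(0,7): 5·0+2·7=14≤17, 2·0+1·7=7≤18, objective 42.
The best lattice point is (0,8), giving 48.

48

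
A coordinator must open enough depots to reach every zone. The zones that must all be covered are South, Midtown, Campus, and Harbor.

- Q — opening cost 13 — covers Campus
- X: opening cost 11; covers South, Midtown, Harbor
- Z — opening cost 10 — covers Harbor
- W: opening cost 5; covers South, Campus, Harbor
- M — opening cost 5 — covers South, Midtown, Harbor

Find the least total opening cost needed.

This is an integer covering problem.
Choose W and M: together they cover South, Midtown, Campus, Harbor — every zone.
Total opening cost: 5 + 5 = 10.

10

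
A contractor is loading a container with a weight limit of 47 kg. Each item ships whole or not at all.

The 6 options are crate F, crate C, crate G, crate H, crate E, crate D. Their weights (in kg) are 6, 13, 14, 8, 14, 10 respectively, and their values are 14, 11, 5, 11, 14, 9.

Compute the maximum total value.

This is an integer program with binary decision variables.
Allowing fractional choices, the relaxed optimum would be about 55.6, but items are indivisible.
crate F + crate C + crate H + crate E: weight 6 + 13 + 8 + 14 = 41 ≤ 47, value 14 + 11 + 11 + 14 = 50.
crate F + crate H + crate E + crate D: weight 6 + 8 + 14 + 10 = 38 ≤ 47, value 14 + 11 + 14 + 9 = 48.
Best is crate F, crate C, crate H, and crate E with total value 50.

50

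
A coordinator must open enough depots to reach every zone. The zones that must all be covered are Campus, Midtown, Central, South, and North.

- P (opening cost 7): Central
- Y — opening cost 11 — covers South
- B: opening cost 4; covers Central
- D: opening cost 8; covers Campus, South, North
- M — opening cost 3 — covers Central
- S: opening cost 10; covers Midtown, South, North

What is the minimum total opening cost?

21

Choose D, M, and S: together they cover Campus, Midtown, Central, South, North — every zone.
Total opening cost: 8 + 3 + 10 = 21.
No cover costs less than 21.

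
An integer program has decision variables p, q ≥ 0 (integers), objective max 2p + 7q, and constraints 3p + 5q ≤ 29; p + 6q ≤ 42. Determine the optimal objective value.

37

Relaxing integrality, the LP optimum is 40.60 at (p,q) = (0, 5.8), which is not an integer point.
(p,q)=(1,5): 3·1+5·5=28≤29, 1·1+6·5=31≤42, objective 37.
(p,q)=(0,5): 3·0+5·5=25≤29, 1·0+6·5=30≤42, objective 35.
No feasible integer point exceeds 37.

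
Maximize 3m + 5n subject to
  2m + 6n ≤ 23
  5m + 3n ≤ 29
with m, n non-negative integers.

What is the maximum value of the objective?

(m,n)=(4,2): 2·4+6·2=20≤23, 5·4+3·2=26≤29, objective 22.
(m,n)=(5,1): 2·5+6·1=16≤23, 5·5+3·1=28≤29, objective 20.
(m,n)=(3,2): 2·3+6·2=18≤23, 5·3+3·2=21≤29, objective 19.
(m,n)=(4,1): 2·4+6·1=14≤23, 5·4+3·1=23≤29, objective 17.
Maximum is 22 at (m,n)=(4,2).

22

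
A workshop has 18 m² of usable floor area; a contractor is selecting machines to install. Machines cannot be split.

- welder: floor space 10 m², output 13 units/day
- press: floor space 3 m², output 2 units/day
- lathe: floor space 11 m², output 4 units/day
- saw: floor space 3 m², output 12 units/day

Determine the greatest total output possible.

27

This is a 0-1 knapsack instance.
Allowing fractional choices, the relaxed optimum would be about 27.7, but machines are indivisible.
press + lathe + saw: floor space 3 + 11 + 3 = 17 ≤ 18, output 2 + 4 + 12 = 18.
welder + saw: floor space 10 + 3 = 13 ≤ 18, output 13 + 12 = 25.
welder + press + saw: floor space 10 + 3 + 3 = 16 ≤ 18, output 13 + 2 + 12 = 27.
Best is welder, press, and saw with total output 27.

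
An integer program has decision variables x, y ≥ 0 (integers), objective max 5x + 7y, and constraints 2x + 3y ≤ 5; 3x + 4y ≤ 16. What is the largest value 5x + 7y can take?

(x,y)=(1,1): 2·1+3·1=5≤5, 3·1+4·1=7≤16, objective 12.
(x,y)=(2,0): 2·2+3·0=4≤5, 3·2+4·0=6≤16, objective 10.
(x,y)=(0,1): 2·0+3·1=3≤5, 3·0+4·1=4≤16, objective 7.
The best lattice point is (1,1), giving 12.

12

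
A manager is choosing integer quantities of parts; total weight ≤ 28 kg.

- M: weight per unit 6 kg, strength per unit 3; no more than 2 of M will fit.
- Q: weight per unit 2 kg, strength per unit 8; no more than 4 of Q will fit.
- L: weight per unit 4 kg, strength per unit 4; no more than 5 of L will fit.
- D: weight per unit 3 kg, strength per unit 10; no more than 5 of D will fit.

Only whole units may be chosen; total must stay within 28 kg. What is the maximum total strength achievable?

86

This is a bounded integer knapsack.
4×Q, 1×L, and 5×D: weight 27 ≤ 28, strength 4·8 + 1·4 + 5·10 = 86.
4×Q and 5×D: weight 23 ≤ 28, strength 4·8 + 5·10 = 82.
Best is 86.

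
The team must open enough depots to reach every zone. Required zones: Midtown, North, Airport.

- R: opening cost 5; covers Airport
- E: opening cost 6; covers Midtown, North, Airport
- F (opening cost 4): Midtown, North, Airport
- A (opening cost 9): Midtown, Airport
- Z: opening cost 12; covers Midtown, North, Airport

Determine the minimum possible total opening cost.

4

F alone covers Midtown, North, Airport — every zone.
Total opening cost: 4.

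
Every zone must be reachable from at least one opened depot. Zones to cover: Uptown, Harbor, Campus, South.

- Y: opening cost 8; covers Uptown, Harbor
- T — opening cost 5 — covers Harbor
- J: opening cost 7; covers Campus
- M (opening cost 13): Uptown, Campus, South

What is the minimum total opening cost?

18

This is an integer covering problem.
Choose T and M: together they cover Uptown, Harbor, Campus, South — every zone.
Total opening cost: 5 + 13 = 18.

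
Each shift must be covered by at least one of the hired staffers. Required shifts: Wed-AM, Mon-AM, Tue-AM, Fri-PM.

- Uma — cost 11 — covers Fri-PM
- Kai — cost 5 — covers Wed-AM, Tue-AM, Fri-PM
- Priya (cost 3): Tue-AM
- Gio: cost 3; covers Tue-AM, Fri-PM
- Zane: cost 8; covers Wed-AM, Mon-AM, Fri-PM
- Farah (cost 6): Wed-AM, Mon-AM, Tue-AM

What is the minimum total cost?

9

This is a weighted set-cover instance.
Choose Gio and Farah: together they cover Wed-AM, Mon-AM, Tue-AM, Fri-PM — every shift.
Total cost: 3 + 6 = 9.
No cover costs less than 9.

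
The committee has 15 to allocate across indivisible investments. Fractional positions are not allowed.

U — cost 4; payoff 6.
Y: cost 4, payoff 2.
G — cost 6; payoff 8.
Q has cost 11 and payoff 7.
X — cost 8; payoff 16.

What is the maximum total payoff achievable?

24

This is a 0-1 knapsack instance.
Take G and X: cost 6 + 8 = 14 ≤ 15, payoff 8 + 16 = 24.
No other feasible combination does better.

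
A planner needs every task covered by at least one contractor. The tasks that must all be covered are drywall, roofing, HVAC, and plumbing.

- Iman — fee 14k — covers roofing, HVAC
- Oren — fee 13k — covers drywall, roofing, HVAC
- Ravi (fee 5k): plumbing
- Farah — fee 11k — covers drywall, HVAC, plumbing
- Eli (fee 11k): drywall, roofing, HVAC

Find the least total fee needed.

16

The greedy cost-per-new-task heuristic would pick Farah and Eli for 22, but a cheaper cover exists.
Choose Ravi and Eli: together they cover drywall, roofing, HVAC, plumbing — every task.
Total fee: 5 + 11 = 16.
No cover costs less than 16.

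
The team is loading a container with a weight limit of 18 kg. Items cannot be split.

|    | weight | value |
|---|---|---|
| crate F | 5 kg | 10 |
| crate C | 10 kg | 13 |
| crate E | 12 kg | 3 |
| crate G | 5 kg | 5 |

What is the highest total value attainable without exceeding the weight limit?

23

Allowing fractional choices, the relaxed optimum would be about 26.0, but items are indivisible.
crate F + crate C: weight 5 + 10 = 15 ≤ 18, value 10 + 13 = 23.
crate F + crate G: weight 5 + 5 = 10 ≤ 18, value 10 + 5 = 15.
crate C + crate G: weight 10 + 5 = 15 ≤ 18, value 13 + 5 = 18.
Best is crate F and crate C with total value 23.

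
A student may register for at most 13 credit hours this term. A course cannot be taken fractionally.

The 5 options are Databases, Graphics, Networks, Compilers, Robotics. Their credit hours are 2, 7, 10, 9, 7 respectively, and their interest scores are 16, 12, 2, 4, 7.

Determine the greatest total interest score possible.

This is an integer program with binary decision variables.
Allowing fractional choices, the relaxed optimum would be about 32.0, but courses are indivisible.
Databases + Graphics: credit hours 2 + 7 = 9 ≤ 13, interest score 16 + 12 = 28.
Databases + Robotics: credit hours 2 + 7 = 9 ≤ 13, interest score 16 + 7 = 23.
Databases + Compilers: credit hours 2 + 9 = 11 ≤ 13, interest score 16 + 4 = 20.
Best is Databases and Graphics with total interest score 28.

28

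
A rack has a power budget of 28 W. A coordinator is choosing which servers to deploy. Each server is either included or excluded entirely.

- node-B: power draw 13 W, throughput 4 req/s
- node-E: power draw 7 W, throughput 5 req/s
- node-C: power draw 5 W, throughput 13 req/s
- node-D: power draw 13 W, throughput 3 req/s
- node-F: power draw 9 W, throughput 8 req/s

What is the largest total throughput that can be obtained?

node-B + node-C + node-F: power draw 13 + 5 + 9 = 27 ≤ 28, throughput 4 + 13 + 8 = 25.
node-E + node-C + node-F: power draw 7 + 5 + 9 = 21 ≤ 28, throughput 5 + 13 + 8 = 26.
Best is node-E, node-C, and node-F with total throughput 26.

26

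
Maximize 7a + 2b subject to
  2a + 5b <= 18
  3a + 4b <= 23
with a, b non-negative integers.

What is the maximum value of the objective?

(a,b)=(7,0): 2·7+5·0=14≤18, 3·7+4·0=21≤23, objective 49.
(a,b)=(6,1): 2·6+5·1=17≤18, 3·6+4·1=22≤23, objective 44.
(a,b)=(6,0): 2·6+5·0=12≤18, 3·6+4·0=18≤23, objective 42.
The best lattice point is (7,0), giving 49.

49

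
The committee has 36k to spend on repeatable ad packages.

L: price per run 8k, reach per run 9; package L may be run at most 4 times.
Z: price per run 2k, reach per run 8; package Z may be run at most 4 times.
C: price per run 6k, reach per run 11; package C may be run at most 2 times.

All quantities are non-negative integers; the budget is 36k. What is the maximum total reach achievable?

This is a bounded integer knapsack.
2×L, 3×Z, and 2×C: price 34 ≤ 36, reach 2·9 + 3·8 + 2·11 = 64.
2×L, 4×Z, and 2×C: price 36 ≤ 36, reach 2·9 + 4·8 + 2·11 = 72.
Best is 72.

72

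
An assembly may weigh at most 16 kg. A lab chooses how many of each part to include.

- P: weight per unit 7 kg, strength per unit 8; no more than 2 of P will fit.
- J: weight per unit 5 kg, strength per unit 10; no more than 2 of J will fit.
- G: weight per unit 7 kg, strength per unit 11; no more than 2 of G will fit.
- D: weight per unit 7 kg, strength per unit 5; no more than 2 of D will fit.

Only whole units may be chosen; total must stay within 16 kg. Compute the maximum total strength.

This is a bounded integer knapsack.
2×G: weight 14 ≤ 16, strength 2·11 = 22.
1×J and 1×G: weight 12 ≤ 16, strength 1·10 + 1·11 = 21.
Best is 22.

22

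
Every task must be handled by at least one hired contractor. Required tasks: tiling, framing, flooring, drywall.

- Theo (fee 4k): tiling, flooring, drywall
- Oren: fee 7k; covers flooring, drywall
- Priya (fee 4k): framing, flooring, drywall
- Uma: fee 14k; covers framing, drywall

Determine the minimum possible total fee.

8

Choose Theo and Priya: together they cover tiling, framing, flooring, drywall — every task.
Total fee: 4 + 4 = 8.
No cover costs less than 8.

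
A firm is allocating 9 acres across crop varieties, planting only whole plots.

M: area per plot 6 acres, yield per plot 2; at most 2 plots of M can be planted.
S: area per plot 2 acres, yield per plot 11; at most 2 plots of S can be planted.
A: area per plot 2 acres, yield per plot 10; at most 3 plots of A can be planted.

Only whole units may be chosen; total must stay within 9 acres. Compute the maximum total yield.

Take 2×S and 2×A: area 8 ≤ 9, yield 2·11 + 2·10 = 42.
S has the best ratio (11/2) and is taken to its limit of 2; remaining capacity is filled optimally with the others.

42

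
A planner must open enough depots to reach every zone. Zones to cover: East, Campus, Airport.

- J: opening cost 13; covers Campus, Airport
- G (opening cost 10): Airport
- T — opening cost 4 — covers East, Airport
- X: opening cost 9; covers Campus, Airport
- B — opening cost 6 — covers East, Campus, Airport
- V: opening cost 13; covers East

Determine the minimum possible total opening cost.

6

This is a weighted set-cover instance.
The greedy cost-per-new-zone heuristic would pick T and B for 10, but a cheaper cover exists.
B alone covers East, Campus, Airport — every zone.
Total opening cost: 6.
No cover costs less than 6.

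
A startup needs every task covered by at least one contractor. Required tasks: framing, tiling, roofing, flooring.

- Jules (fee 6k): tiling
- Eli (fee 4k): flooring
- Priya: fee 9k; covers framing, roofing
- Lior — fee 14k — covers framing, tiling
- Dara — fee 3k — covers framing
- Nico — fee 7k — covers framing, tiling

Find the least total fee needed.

The greedy cost-per-new-task heuristic would pick Dara, Eli, Jules, and Priya for 22, but a cheaper cover exists.
Choose Jules, Eli, and Priya: together they cover framing, tiling, roofing, flooring — every task.
Total fee: 6 + 4 + 9 = 19.
No cover costs less than 19.

19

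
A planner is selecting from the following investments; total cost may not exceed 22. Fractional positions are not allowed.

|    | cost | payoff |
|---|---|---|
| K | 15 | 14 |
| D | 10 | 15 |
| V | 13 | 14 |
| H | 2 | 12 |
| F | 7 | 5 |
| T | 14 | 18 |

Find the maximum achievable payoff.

32

Allowing fractional choices, the relaxed optimum would be about 39.9, but investments are indivisible.
D + H + F: cost 10 + 2 + 7 = 19 ≤ 22, payoff 15 + 12 + 5 = 32.
V + H + F: cost 13 + 2 + 7 = 22 ≤ 22, payoff 14 + 12 + 5 = 31.
H + T: cost 2 + 14 = 16 ≤ 22, payoff 12 + 18 = 30.
Best is D, H, and F with total payoff 32.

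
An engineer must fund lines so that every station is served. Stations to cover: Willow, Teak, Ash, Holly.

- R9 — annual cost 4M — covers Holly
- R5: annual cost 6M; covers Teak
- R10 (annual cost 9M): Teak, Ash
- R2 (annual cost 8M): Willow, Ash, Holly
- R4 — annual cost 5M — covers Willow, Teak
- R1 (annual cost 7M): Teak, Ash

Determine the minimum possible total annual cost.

The greedy cost-per-new-station heuristic would pick R4, R9, and R1 for 16, but a cheaper cover exists.
Choose R2 and R4: together they cover Willow, Teak, Ash, Holly — every station.
Total annual cost: 8 + 5 = 13.
No cover costs less than 13.

13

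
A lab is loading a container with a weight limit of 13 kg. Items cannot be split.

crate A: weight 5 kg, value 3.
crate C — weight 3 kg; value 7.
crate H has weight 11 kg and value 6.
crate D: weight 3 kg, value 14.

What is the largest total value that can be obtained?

24

crate C + crate D: weight 3 + 3 = 6 ≤ 13, value 7 + 14 = 21.
crate A + crate D: weight 5 + 3 = 8 ≤ 13, value 3 + 14 = 17.
crate A + crate C + crate D: weight 5 + 3 + 3 = 11 ≤ 13, value 3 + 7 + 14 = 24.
Best is crate A, crate C, and crate D with total value 24.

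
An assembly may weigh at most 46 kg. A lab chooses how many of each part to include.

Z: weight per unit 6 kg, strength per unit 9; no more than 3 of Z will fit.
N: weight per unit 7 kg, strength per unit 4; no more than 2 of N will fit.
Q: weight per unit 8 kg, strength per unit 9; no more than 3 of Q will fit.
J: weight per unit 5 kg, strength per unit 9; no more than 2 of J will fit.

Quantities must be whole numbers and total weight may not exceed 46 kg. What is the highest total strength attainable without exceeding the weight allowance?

3×Z, 2×Q, and 2×J: weight 44 ≤ 46, strength 3·9 + 2·9 + 2·9 = 63.
2×Z, 3×Q, and 2×J: weight 46 ≤ 46, strength 2·9 + 3·9 + 2·9 = 63.
Best is 63.

63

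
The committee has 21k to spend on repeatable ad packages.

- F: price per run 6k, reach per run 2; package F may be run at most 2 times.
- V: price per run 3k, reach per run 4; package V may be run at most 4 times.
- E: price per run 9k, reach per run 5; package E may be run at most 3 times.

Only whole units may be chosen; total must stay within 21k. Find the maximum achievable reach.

V has the best ratio (4/3); taking only V gives at most 4×4 = 16 (stopped by the supply cap of 4).
Mixing does better — 4×V and 1×E: price 21 ≤ 21, reach 4·4 + 1·5 = 21.

21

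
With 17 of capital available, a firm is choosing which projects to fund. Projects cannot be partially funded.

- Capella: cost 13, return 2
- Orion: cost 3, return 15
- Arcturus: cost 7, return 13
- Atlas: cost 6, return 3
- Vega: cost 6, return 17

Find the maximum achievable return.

45

Treat it as a binary knapsack problem.
Orion + Atlas + Vega: cost 3 + 6 + 6 = 15 ≤ 17, return 15 + 3 + 17 = 35.
Orion + Vega: cost 3 + 6 = 9 ≤ 17, return 15 + 17 = 32.
Orion + Arcturus + Vega: cost 3 + 7 + 6 = 16 ≤ 17, return 15 + 13 + 17 = 45.
Best is Orion, Arcturus, and Vega with total return 45.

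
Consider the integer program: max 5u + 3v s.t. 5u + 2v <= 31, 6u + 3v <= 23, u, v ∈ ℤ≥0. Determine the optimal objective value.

21

(u,v)=(0,7) is feasible, giving 21.
(u,v)=(0,6) is feasible, giving 18.
Maximum is 21 at (u,v)=(0,7).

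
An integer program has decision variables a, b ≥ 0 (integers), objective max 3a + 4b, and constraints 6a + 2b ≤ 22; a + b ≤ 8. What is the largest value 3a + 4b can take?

(a,b)=(0,8): 6·0+2·8=16≤22, 1·0+1·8=8≤8, objective 32.
(a,b)=(1,7): 6·1+2·7=20≤22, 1·1+1·7=8≤8, objective 31.
(a,b)=(0,7): 6·0+2·7=14≤22, 1·0+1·7=7≤8, objective 28.
The best lattice point is (0,8), giving 32.

32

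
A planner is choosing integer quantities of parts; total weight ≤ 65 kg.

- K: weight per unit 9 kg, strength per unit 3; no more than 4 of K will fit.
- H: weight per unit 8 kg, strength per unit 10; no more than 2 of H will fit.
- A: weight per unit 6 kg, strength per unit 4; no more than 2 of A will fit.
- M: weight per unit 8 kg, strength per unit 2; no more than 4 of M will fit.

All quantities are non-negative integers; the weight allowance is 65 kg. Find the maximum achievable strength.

3×K, 2×H, 2×A, and 1×M: weight 63 ≤ 65, strength 3·3 + 2·10 + 2·4 + 1·2 = 39.
4×K, 2×H, and 2×A: weight 64 ≤ 65, strength 4·3 + 2·10 + 2·4 = 40.
Best is 40.

40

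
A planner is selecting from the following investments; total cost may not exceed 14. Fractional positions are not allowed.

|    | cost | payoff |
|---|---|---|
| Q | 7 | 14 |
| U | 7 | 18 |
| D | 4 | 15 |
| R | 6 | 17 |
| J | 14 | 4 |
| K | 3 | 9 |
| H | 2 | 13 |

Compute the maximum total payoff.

Take U, D, and H: cost 7 + 4 + 2 = 13 ≤ 14, payoff 18 + 15 + 13 = 46.
No other feasible combination does better.

46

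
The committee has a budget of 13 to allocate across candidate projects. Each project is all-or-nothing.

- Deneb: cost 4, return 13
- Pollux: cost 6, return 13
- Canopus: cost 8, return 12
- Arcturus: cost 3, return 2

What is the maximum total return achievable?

Allowing fractional choices, the relaxed optimum would be about 30.5, but projects are indivisible.
Deneb + Pollux + Arcturus: cost 4 + 6 + 3 = 13 ≤ 13, return 13 + 13 + 2 = 28.
Deneb + Pollux: cost 4 + 6 = 10 ≤ 13, return 13 + 13 = 26.
Best is Deneb, Pollux, and Arcturus with total return 28.

28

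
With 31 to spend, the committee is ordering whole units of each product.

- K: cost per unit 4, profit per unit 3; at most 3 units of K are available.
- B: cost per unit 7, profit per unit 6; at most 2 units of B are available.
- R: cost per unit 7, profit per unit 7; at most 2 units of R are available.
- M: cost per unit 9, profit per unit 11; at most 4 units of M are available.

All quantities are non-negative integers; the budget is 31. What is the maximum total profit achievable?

This is a bounded integer knapsack.
Take 1×K and 3×M: cost 31 ≤ 31, profit 1·3 + 3·11 = 36.
No other integer combination yields more.

36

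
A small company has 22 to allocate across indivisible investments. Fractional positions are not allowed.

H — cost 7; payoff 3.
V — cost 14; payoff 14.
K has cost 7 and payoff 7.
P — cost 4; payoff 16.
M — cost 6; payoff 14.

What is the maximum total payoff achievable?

This is an integer program with binary decision variables.
H + P + M: cost 7 + 4 + 6 = 17 ≤ 22, payoff 3 + 16 + 14 = 33.
K + P + M: cost 7 + 4 + 6 = 17 ≤ 22, payoff 7 + 16 + 14 = 37.
P + M: cost 4 + 6 = 10 ≤ 22, payoff 16 + 14 = 30.
Best is K, P, and M with total payoff 37.

37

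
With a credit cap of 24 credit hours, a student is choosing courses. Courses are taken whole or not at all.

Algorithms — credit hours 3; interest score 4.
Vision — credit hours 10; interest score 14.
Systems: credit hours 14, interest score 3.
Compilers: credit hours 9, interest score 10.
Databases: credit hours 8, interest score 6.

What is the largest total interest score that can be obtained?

28

Allowing fractional choices, the relaxed optimum would be about 29.5, but courses are indivisible.
Algorithms + Vision + Databases: credit hours 3 + 10 + 8 = 21 ≤ 24, interest score 4 + 14 + 6 = 24.
Algorithms + Vision + Compilers: credit hours 3 + 10 + 9 = 22 ≤ 24, interest score 4 + 14 + 10 = 28.
Vision + Compilers: credit hours 10 + 9 = 19 ≤ 24, interest score 14 + 10 = 24.
Best is Algorithms, Vision, and Compilers with total interest score 28.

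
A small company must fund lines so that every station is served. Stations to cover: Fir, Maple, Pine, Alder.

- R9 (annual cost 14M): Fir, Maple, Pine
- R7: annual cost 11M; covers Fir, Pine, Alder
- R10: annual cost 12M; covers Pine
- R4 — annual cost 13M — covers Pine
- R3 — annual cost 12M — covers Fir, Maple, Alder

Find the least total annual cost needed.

23

Choose R7 and R3: together they cover Fir, Maple, Pine, Alder — every station.
Total annual cost: 11 + 12 = 23.
No cover costs less than 23.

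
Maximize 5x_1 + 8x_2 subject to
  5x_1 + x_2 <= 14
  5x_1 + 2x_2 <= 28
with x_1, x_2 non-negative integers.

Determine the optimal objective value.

(x_1,x_2)=(0,14) is feasible, giving 112.
(x_1,x_2)=(0,13) is feasible, giving 104.
No feasible integer point exceeds 112.

112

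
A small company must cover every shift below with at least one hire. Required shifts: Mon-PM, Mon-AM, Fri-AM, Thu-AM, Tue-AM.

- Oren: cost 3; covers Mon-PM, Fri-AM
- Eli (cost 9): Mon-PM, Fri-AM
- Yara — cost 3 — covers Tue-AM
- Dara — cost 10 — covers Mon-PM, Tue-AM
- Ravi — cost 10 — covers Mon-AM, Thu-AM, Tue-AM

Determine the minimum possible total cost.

13

The greedy cost-per-new-shift heuristic would pick Oren, Yara, and Ravi for 16, but a cheaper cover exists.
Choose Oren and Ravi: together they cover Mon-PM, Mon-AM, Fri-AM, Thu-AM, Tue-AM — every shift.
Total cost: 3 + 10 = 13.
No cover costs less than 13.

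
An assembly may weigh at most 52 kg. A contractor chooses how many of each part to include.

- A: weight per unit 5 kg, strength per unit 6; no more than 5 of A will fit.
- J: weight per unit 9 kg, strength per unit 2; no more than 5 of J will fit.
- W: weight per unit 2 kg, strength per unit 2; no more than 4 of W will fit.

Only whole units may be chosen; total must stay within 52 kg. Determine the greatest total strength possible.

42

A has the best ratio (6/5); taking only A gives at most 5×6 = 30 (stopped by the supply cap of 5).
Mixing does better — 5×A, 2×J, and 4×W: weight 51 ≤ 52, strength 5·6 + 2·2 + 4·2 = 42.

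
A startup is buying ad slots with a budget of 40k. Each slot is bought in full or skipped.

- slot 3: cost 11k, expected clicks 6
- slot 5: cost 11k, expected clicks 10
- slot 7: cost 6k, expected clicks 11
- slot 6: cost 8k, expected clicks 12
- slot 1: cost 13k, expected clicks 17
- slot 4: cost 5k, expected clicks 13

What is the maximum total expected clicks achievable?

Treat it as a binary knapsack problem.
Allowing fractional choices, the relaxed optimum would be about 60.3, but ad slots are indivisible.
slot 7 + slot 6 + slot 1 + slot 4: cost 6 + 8 + 13 + 5 = 32 ≤ 40, expected clicks 11 + 12 + 17 + 13 = 53.
slot 5 + slot 6 + slot 1 + slot 4: cost 11 + 8 + 13 + 5 = 37 ≤ 40, expected clicks 10 + 12 + 17 + 13 = 52.
slot 5 + slot 7 + slot 1 + slot 4: cost 11 + 6 + 13 + 5 = 35 ≤ 40, expected clicks 10 + 11 + 17 + 13 = 51.
Best is slot 7, slot 6, slot 1, and slot 4 with total expected clicks 53.

53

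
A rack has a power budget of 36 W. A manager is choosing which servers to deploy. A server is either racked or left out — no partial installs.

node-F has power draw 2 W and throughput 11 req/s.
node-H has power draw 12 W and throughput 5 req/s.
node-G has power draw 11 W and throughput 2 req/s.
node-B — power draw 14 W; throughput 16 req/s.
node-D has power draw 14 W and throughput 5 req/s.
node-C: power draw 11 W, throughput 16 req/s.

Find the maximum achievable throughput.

43

Allowing fractional choices, the relaxed optimum would be about 46.8, but servers are indivisible.
node-F + node-B + node-C: power draw 2 + 14 + 11 = 27 ≤ 36, throughput 11 + 16 + 16 = 43.
node-F + node-H + node-G + node-C: power draw 2 + 12 + 11 + 11 = 36 ≤ 36, throughput 11 + 5 + 2 + 16 = 34.
Best is node-F, node-B, and node-C with total throughput 43.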